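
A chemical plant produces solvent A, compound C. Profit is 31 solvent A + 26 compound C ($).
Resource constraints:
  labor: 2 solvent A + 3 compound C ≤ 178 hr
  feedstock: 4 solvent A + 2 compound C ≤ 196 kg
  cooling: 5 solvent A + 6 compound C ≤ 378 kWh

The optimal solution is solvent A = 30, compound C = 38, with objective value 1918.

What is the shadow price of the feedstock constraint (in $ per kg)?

4

Check each constraint at x*: labor 174/178 (slack 4); feedstock 196/196 (tight); cooling 378/378 (tight).
By complementary slackness, y = 0 for the non-binding constraint.
Dual feasibility on the basic columns requires 4·y_feedstock + 5·y_cooling = 31, 2·y_feedstock + 6·y_cooling = 26.
→ y_feedstock = 4 and y_cooling = 3.
Shadow price of feedstock = 4.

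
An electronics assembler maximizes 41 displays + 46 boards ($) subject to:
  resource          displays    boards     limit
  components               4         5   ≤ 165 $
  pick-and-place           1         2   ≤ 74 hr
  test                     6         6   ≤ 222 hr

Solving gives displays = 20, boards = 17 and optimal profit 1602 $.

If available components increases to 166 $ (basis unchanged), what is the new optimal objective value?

At the optimum: components uses 165 of 165 (binding); pick-and-place uses 54 of 74 (slack = 20); test uses 222 of 222 (binding).
Since pick-and-place is not tight, its dual is 0.
The binding rows give the dual system: 4·y_components + 6·y_test = 41 and 5·y_components + 6·y_test = 46.
Solving: y_components = 5, y_test = 3.5.
Δz = y_components·Δb = 5 × (1) = 5, so new z* = 1602 + 5 = 1607.

1607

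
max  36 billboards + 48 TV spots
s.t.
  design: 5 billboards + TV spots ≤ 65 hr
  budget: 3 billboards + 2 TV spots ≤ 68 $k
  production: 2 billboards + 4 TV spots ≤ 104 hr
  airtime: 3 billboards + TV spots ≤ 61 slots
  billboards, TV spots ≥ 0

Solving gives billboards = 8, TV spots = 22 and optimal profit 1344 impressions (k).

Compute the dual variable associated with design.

At the optimum: design uses 62 of 65 (slack = 3); budget uses 68 of 68 (binding); production uses 104 of 104 (binding); airtime uses 46 of 61 (slack = 15).
Slack constraints have shadow price 0 (complementary slackness).
Dual feasibility on the basic columns requires 3·y_budget + 2·y_production = 36, 2·y_budget + 4·y_production = 48.
→ y_budget = 6 and y_production = 9.
Shadow price of design = 0.

0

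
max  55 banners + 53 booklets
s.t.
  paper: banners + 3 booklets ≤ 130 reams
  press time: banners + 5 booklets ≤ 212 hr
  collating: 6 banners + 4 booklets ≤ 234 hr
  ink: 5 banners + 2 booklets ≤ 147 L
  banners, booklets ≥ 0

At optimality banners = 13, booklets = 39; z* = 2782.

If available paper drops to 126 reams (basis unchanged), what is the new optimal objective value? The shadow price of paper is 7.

2754

Δb = -4, so new z* = 2782 + (7)·(-4) = 2782 − 28 = 2754.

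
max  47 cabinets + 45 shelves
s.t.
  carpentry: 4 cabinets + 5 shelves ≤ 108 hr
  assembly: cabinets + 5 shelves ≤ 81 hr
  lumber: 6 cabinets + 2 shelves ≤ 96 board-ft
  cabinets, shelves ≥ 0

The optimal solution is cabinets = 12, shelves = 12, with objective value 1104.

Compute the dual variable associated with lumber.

Check each constraint at x*: carpentry 108/108 (tight); assembly 72/81 (slack 9); lumber 96/96 (tight).
By complementary slackness, y = 0 for the non-binding constraint.
From A_Bᵀ y = c: 4·y_carpentry + 6·y_lumber = 47; 5·y_carpentry + 2·y_lumber = 45.
→ y_carpentry = 8 and y_lumber = 2.5.
Shadow price of lumber = 2.5.

2.5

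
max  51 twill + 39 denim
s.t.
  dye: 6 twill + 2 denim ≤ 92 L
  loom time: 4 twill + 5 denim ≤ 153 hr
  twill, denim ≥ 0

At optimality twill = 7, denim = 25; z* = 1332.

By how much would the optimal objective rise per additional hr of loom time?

At the optimum: dye uses 92 of 92 (binding); loom time uses 153 of 153 (binding).
Dual feasibility on the basic columns requires 6·y_dye + 4·y_loom time = 51, 2·y_dye + 5·y_loom time = 39.
This yields shadow prices y_dye = 4.5, y_loom time = 6.
Shadow price of loom time = 6.

6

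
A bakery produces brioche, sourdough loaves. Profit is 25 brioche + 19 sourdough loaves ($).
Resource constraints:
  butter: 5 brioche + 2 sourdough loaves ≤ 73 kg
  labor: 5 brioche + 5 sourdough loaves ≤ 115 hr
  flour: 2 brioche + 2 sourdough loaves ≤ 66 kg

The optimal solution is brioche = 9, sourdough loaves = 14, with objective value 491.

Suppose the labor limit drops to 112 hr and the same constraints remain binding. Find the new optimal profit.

482

Binding: butter and labor. Non-binding: flour (20 unused).
Since flour is not tight, its dual is 0.
From A_Bᵀ y = c: 5·y_butter + 5·y_labor = 25; 2·y_butter + 5·y_labor = 19.
This yields shadow prices y_butter = 2, y_labor = 3.
Δz = y_labor·Δb = 3 × (-3) = -9, so new z* = 491 − 9 = 482.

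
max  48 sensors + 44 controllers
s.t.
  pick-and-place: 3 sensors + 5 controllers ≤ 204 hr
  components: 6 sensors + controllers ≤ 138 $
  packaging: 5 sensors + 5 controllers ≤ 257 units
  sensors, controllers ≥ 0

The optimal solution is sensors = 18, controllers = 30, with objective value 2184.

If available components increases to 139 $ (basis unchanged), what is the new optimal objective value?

Check each constraint at x*: pick-and-place 204/204 (tight); components 138/138 (tight); packaging 240/257 (slack 17).
Since packaging is not tight, its dual is 0.
From A_Bᵀ y = c: 3·y_pick-and-place + 6·y_components = 48; 5·y_pick-and-place + 1·y_components = 44.
→ y_pick-and-place = 8 and y_components = 4.
Δz = y_components·Δb = 4 × (1) = 4, so new z* = 2184 + 4 = 2188.

2188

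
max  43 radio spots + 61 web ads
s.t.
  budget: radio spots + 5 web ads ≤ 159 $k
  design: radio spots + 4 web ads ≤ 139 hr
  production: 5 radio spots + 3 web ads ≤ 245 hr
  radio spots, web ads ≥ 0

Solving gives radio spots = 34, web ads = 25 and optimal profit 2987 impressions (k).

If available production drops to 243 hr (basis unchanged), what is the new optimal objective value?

Check each constraint at x*: budget 159/159 (tight); design 134/139 (slack 5); production 245/245 (tight).
Slack constraints have shadow price 0 (complementary slackness).
From A_Bᵀ y = c: 1·y_budget + 5·y_production = 43; 5·y_budget + 3·y_production = 61.
→ y_budget = 8 and y_production = 7.
Δz = y_production·Δb = 7 × (-2) = -14, so new z* = 2987 − 14 = 2973.

2973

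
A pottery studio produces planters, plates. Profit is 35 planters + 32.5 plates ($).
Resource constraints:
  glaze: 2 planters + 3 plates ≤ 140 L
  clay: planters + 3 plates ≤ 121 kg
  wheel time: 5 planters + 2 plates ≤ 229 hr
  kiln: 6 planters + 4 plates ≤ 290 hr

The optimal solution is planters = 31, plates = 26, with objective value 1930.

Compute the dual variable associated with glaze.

Check each constraint at x*: glaze 140/140 (tight); clay 109/121 (slack 12); wheel time 207/229 (slack 22); kiln 290/290 (tight).
Since clay, wheel time are not tight, their duals are 0.
The binding rows give the dual system: 2·y_glaze + 6·y_kiln = 35 and 3·y_glaze + 4·y_kiln = 32.5.
This yields shadow prices y_glaze = 5.5, y_kiln = 4.
Shadow price of glaze = 5.5.

5.5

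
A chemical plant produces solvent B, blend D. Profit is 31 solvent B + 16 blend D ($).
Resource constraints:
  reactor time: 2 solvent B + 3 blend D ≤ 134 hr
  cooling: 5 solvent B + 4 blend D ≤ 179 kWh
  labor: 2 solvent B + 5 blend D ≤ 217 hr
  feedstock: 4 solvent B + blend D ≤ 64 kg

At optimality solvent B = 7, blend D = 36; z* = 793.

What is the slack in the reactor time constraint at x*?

reactor time used = 2·7 + 3·36 = 122; slack = 134 − 122 = 12.

12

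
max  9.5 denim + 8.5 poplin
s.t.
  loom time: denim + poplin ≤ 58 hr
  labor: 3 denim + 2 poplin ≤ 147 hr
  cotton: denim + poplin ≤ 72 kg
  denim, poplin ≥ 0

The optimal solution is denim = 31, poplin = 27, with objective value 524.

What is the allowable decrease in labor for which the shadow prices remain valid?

Binding constraints: loom time, labor. The basis is B = [[1,1],[3,2]] with det -1.
Per unit decrease in labor, x* moves by d = (-1, 1).
The basis stays optimal until denim reaches 0; allowable decrease = 31 hr.

31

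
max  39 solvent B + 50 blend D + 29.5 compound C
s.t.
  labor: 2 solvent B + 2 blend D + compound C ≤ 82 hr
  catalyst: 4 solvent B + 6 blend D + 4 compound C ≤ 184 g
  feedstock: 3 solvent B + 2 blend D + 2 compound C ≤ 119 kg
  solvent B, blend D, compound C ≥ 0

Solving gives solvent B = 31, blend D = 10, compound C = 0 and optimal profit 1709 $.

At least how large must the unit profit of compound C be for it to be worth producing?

30.5

At the optimum: labor uses 82 of 82 (binding); catalyst uses 184 of 184 (binding); feedstock uses 113 of 119 (slack = 6).
Since feedstock is not tight, its dual is 0.
From A_Bᵀ y = c: 2·y_labor + 4·y_catalyst = 39; 2·y_labor + 6·y_catalyst = 50.
This yields shadow prices y_labor = 8.5, y_catalyst = 5.5.
compound C enters the basis when its profit ≥ yᵀa₃ = 8.5·1 + 5.5·4 = 30.5.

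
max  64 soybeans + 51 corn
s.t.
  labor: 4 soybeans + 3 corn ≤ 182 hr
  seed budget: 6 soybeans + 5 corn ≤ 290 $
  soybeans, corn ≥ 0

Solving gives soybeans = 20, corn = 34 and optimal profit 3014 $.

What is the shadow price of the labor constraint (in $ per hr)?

At the optimum: labor uses 182 of 182 (binding); seed budget uses 290 of 290 (binding).
The binding rows give the dual system: 4·y_labor + 6·y_seed budget = 64 and 3·y_labor + 5·y_seed budget = 51.
→ y_labor = 7 and y_seed budget = 6.
Shadow price of labor = 7.

7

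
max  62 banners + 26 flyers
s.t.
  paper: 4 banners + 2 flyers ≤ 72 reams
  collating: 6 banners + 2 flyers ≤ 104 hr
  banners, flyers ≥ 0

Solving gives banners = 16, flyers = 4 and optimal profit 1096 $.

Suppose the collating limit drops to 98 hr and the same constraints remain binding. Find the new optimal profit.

At the optimum: paper uses 72 of 72 (binding); collating uses 104 of 104 (binding).
Dual feasibility on the basic columns requires 4·y_paper + 6·y_collating = 62, 2·y_paper + 2·y_collating = 26.
This yields shadow prices y_paper = 8, y_collating = 5.
Δz = y_collating·Δb = 5 × (-6) = -30, so new z* = 1096 − 30 = 1066.

1066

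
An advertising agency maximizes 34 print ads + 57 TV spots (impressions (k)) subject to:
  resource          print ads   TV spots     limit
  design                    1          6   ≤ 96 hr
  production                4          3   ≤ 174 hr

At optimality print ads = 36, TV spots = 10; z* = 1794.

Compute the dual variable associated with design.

Both design and production are binding at x*.
Dual feasibility on the basic columns requires 1·y_design + 4·y_production = 34, 6·y_design + 3·y_production = 57.
This yields shadow prices y_design = 6, y_production = 7.
Shadow price of design = 6.

6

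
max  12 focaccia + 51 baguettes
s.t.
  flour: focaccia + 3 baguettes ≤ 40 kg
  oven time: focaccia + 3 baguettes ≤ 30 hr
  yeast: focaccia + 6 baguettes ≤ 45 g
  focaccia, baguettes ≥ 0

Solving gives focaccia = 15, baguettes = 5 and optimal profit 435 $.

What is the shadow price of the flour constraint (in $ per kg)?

Check each constraint at x*: flour 30/40 (slack 10); oven time 30/30 (tight); yeast 45/45 (tight).
Since flour is not tight, its dual is 0.
The binding rows give the dual system: 1·y_oven time + 1·y_yeast = 12 and 3·y_oven time + 6·y_yeast = 51.
This yields shadow prices y_oven time = 7, y_yeast = 5.
Shadow price of flour = 0.

0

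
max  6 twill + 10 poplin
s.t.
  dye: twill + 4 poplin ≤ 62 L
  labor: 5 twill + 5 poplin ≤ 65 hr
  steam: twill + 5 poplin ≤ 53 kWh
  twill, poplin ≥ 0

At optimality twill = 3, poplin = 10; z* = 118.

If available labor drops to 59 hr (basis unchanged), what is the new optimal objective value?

112

Check each constraint at x*: dye 43/62 (slack 19); labor 65/65 (tight); steam 53/53 (tight).
Slack constraints have shadow price 0 (complementary slackness).
Dual feasibility on the basic columns requires 5·y_labor + 1·y_steam = 6, 5·y_labor + 5·y_steam = 10.
Solving: y_labor = 1, y_steam = 1.
Δz = y_labor·Δb = 1 × (-6) = -6, so new z* = 118 − 6 = 112.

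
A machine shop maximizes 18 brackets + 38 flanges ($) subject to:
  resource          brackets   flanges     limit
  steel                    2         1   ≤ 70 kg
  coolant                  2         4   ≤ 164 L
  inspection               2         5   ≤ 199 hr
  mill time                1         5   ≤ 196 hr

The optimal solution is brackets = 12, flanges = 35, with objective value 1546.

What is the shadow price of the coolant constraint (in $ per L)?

7

Binding: coolant and inspection. Non-binding: steel (11 unused), mill time (9 unused).
By complementary slackness, y = 0 for the non-binding constraints.
Dual feasibility on the basic columns requires 2·y_coolant + 2·y_inspection = 18, 4·y_coolant + 5·y_inspection = 38.
Solving: y_coolant = 7, y_inspection = 2.
Shadow price of coolant = 7.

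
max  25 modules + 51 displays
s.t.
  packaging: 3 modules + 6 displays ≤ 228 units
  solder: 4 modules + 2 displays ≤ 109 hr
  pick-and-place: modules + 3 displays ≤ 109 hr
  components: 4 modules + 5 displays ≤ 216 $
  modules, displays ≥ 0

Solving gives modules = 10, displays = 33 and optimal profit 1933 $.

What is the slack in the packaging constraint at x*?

packaging used = 3·10 + 6·33 = 228; slack = 228 − 228 = 0.

0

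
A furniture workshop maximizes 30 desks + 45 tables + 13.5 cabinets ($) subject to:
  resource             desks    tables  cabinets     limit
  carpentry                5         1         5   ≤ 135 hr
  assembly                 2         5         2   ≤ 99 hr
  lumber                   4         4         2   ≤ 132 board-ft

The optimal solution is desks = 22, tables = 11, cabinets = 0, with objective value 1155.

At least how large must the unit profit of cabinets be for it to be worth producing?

At the optimum: carpentry uses 121 of 135 (slack = 14); assembly uses 99 of 99 (binding); lumber uses 132 of 132 (binding).
Slack constraints have shadow price 0 (complementary slackness).
The binding rows give the dual system: 2·y_assembly + 4·y_lumber = 30 and 5·y_assembly + 4·y_lumber = 45.
Solving: y_assembly = 5, y_lumber = 5.
cabinets enters the basis when its profit ≥ yᵀa₃ = 5·2 + 5·2 = 20.

20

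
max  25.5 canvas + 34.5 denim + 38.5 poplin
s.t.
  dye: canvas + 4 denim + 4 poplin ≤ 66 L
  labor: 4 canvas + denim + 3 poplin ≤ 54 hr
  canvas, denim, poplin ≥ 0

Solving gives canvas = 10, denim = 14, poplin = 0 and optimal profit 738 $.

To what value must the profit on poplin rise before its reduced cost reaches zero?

43.5

Both dye and labor are binding at x*.
The binding rows give the dual system: 1·y_dye + 4·y_labor = 25.5 and 4·y_dye + 1·y_labor = 34.5.
→ y_dye = 7.5 and y_labor = 4.5.
poplin enters the basis when its profit ≥ yᵀa₃ = 7.5·4 + 4.5·3 = 43.5.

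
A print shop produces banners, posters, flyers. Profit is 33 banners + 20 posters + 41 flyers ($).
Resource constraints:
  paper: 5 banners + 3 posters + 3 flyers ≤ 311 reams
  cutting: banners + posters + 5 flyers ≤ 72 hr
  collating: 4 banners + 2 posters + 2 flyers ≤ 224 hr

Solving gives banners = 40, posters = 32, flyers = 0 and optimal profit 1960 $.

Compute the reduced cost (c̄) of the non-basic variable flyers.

-7

Binding: cutting and collating. Non-binding: paper (15 unused).
Slack constraints have shadow price 0 (complementary slackness).
Dual feasibility on the basic columns requires 1·y_cutting + 4·y_collating = 33, 1·y_cutting + 2·y_collating = 20.
This yields shadow prices y_cutting = 7, y_collating = 6.5.
Reduced cost of flyers: c₃ − yᵀa₃ = 41 − (7·5 + 6.5·2) = 41 − 48 = -7.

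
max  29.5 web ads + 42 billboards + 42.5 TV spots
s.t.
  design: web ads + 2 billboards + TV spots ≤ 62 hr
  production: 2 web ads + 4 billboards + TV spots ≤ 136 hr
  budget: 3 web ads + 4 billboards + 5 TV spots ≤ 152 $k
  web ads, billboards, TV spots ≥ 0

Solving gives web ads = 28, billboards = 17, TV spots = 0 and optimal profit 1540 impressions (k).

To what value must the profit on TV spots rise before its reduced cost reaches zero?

At the optimum: design uses 62 of 62 (binding); production uses 124 of 136 (slack = 12); budget uses 152 of 152 (binding).
Since production is not tight, its dual is 0.
The binding rows give the dual system: 1·y_design + 3·y_budget = 29.5 and 2·y_design + 4·y_budget = 42.
→ y_design = 4 and y_budget = 8.5.
TV spots enters the basis when its profit ≥ yᵀa₃ = 4·1 + 8.5·5 = 46.5.

46.5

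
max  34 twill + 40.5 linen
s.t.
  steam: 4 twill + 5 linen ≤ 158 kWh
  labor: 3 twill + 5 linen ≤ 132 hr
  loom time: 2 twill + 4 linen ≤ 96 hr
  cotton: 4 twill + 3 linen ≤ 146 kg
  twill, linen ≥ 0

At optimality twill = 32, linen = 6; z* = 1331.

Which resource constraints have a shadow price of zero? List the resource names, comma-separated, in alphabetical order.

labor, loom time

steam: 158/158 (binding)
labor: 126/132 (slack 6)
loom time: 88/96 (slack 8)
cotton: 146/146 (binding)
By complementary slackness, a constraint with positive slack has shadow price 0 → labor, loom time.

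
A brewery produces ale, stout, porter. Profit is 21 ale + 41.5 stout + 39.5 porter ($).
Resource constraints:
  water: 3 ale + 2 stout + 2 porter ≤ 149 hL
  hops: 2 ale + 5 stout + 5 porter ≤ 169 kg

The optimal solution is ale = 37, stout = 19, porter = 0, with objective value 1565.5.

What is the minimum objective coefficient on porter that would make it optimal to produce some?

41.5

Check each constraint at x*: water 149/149 (tight); hops 169/169 (tight).
The binding rows give the dual system: 3·y_water + 2·y_hops = 21 and 2·y_water + 5·y_hops = 41.5.
Solving: y_water = 2, y_hops = 7.5.
porter enters the basis when its profit ≥ yᵀa₃ = 2·2 + 7.5·5 = 41.5.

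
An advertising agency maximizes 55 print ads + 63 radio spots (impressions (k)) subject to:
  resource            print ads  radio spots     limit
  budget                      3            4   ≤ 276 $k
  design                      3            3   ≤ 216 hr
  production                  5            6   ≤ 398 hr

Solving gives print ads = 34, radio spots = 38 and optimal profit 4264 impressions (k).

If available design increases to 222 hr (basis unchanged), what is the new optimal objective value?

4294

Binding: design and production. Non-binding: budget (22 unused).
Since budget is not tight, its dual is 0.
The binding rows give the dual system: 3·y_design + 5·y_production = 55 and 3·y_design + 6·y_production = 63.
Solving: y_design = 5, y_production = 8.
Δz = y_design·Δb = 5 × (6) = 30, so new z* = 4264 + 30 = 4294.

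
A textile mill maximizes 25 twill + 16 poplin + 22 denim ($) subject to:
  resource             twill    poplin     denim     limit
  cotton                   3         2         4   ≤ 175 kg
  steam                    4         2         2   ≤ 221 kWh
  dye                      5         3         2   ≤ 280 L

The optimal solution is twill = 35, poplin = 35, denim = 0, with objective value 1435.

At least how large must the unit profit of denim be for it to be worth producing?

Check each constraint at x*: cotton 175/175 (tight); steam 210/221 (slack 11); dye 280/280 (tight).
By complementary slackness, y = 0 for the non-binding constraint.
Dual feasibility on the basic columns requires 3·y_cotton + 5·y_dye = 25, 2·y_cotton + 3·y_dye = 16.
→ y_cotton = 5 and y_dye = 2.
denim enters the basis when its profit ≥ yᵀa₃ = 5·4 + 2·2 = 24.

24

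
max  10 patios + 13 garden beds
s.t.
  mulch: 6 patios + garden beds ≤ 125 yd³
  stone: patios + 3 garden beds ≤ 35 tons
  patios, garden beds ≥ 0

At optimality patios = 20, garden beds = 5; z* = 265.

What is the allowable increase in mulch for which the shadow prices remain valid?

85

Binding constraints: mulch, stone. The basis is B = [[6,1],[1,3]] with det 17.
Per unit increase in mulch, x* moves by d = (0.1765, -0.0588).
The basis stays optimal until garden beds reaches 0; allowable increase = 85 yd³.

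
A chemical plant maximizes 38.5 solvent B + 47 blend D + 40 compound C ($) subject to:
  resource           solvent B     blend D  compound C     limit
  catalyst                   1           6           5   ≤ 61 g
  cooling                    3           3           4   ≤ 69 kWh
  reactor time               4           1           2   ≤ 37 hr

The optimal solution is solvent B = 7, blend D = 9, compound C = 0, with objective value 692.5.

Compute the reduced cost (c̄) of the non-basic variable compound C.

-8.5

Binding: catalyst and reactor time. Non-binding: cooling (21 unused).
By complementary slackness, y = 0 for the non-binding constraint.
Dual feasibility on the basic columns requires 1·y_catalyst + 4·y_reactor time = 38.5, 6·y_catalyst + 1·y_reactor time = 47.
This yields shadow prices y_catalyst = 6.5, y_reactor time = 8.
Reduced cost of compound C: c₃ − yᵀa₃ = 40 − (6.5·5 + 8·2) = 40 − 48.5 = -8.5.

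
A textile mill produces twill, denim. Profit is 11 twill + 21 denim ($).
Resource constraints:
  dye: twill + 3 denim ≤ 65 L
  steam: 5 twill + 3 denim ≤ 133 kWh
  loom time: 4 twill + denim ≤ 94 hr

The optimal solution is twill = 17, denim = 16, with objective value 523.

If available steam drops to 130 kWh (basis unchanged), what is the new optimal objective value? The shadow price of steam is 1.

Δb = -3, so new z* = 523 + (1)·(-3) = 523 − 3 = 520.

520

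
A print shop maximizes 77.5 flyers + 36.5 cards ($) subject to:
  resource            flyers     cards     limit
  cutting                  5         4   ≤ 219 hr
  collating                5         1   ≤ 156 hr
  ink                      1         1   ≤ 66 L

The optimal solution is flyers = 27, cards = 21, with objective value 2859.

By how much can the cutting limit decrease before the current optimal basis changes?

Binding constraints: cutting, collating. The basis is B = [[5,4],[5,1]] with det -15.
Per unit decrease in cutting, x* moves by d = (0.0667, -0.3333).
The basis stays optimal until cards reaches 0; allowable decrease = 63 hr.

63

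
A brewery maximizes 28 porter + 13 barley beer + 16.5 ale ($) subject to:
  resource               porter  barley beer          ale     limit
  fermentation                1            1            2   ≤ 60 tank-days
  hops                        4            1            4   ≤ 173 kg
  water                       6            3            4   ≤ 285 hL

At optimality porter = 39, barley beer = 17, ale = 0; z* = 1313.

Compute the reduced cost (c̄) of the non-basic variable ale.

-3.5

Binding: hops and water. Non-binding: fermentation (4 unused).
Slack constraints have shadow price 0 (complementary slackness).
The binding rows give the dual system: 4·y_hops + 6·y_water = 28 and 1·y_hops + 3·y_water = 13.
Solving: y_hops = 1, y_water = 4.
Reduced cost of ale: c₃ − yᵀa₃ = 16.5 − (1·4 + 4·4) = 16.5 − 20 = -3.5.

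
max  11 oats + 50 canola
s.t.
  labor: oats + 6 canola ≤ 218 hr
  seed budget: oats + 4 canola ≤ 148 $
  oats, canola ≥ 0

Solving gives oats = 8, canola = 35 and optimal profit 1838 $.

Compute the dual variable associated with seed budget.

8

Check each constraint at x*: labor 218/218 (tight); seed budget 148/148 (tight).
From A_Bᵀ y = c: 1·y_labor + 1·y_seed budget = 11; 6·y_labor + 4·y_seed budget = 50.
Solving: y_labor = 3, y_seed budget = 8.
Shadow price of seed budget = 8.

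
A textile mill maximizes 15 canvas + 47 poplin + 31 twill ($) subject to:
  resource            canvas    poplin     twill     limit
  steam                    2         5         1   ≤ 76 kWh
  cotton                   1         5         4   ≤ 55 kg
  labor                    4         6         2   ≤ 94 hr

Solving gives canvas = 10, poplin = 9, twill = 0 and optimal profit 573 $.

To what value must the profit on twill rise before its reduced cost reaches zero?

32

Check each constraint at x*: steam 65/76 (slack 11); cotton 55/55 (tight); labor 94/94 (tight).
By complementary slackness, y = 0 for the non-binding constraint.
From A_Bᵀ y = c: 1·y_cotton + 4·y_labor = 15; 5·y_cotton + 6·y_labor = 47.
Solving: y_cotton = 7, y_labor = 2.
twill enters the basis when its profit ≥ yᵀa₃ = 7·4 + 2·2 = 32.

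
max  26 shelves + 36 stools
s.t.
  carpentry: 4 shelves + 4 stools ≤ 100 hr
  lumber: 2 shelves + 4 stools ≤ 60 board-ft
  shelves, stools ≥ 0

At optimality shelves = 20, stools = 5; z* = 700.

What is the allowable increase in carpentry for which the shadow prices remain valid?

Binding constraints: carpentry, lumber. The basis is B = [[4,4],[2,4]] with det 8.
Per unit increase in carpentry, x* moves by d = (0.5, -0.25).
The basis stays optimal until stools reaches 0; allowable increase = 20 hr.

20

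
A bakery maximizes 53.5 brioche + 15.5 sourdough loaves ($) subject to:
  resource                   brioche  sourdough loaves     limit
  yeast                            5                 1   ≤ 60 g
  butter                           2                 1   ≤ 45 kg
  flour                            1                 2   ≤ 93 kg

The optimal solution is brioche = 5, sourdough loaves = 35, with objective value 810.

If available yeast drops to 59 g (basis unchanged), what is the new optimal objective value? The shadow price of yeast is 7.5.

802.5

Δb = -1, so new z* = 810 + (7.5)·(-1) = 810 − 7.5 = 802.5.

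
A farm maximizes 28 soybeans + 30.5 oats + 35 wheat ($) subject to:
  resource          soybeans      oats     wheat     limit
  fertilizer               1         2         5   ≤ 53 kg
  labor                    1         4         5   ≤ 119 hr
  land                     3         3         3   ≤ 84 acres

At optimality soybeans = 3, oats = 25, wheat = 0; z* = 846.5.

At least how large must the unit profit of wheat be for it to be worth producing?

At the optimum: fertilizer uses 53 of 53 (binding); labor uses 103 of 119 (slack = 16); land uses 84 of 84 (binding).
Slack constraints have shadow price 0 (complementary slackness).
The binding rows give the dual system: 1·y_fertilizer + 3·y_land = 28 and 2·y_fertilizer + 3·y_land = 30.5.
This yields shadow prices y_fertilizer = 2.5, y_land = 8.5.
wheat enters the basis when its profit ≥ yᵀa₃ = 2.5·5 + 8.5·3 = 38.

38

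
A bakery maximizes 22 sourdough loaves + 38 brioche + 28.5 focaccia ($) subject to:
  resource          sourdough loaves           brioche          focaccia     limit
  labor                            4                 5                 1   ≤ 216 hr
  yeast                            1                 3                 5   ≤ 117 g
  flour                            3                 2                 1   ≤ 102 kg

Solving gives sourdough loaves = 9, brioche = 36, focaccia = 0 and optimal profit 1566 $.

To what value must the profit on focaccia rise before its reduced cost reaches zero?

Binding: labor and yeast. Non-binding: flour (3 unused).
Slack constraints have shadow price 0 (complementary slackness).
The binding rows give the dual system: 4·y_labor + 1·y_yeast = 22 and 5·y_labor + 3·y_yeast = 38.
→ y_labor = 4 and y_yeast = 6.
focaccia enters the basis when its profit ≥ yᵀa₃ = 4·1 + 6·5 = 34.

34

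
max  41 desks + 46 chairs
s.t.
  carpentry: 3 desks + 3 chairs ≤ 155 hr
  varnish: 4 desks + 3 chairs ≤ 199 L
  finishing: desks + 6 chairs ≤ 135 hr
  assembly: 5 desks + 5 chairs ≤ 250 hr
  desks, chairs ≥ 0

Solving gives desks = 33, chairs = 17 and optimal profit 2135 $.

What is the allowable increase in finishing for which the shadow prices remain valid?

Binding constraints: finishing, assembly. The basis is B = [[1,6],[5,5]] with det -25.
Per unit increase in finishing, x* moves by d = (-0.2, 0.2).
The basis stays optimal until desks reaches 0; allowable increase = 165 hr.

165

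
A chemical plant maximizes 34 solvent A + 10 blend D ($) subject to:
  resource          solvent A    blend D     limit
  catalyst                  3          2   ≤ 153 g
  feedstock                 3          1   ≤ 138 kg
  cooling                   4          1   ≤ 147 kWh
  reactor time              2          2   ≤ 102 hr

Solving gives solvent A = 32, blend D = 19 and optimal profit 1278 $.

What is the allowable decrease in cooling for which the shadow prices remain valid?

96

Binding constraints: cooling, reactor time. The basis is B = [[4,1],[2,2]] with det 6.
Per unit decrease in cooling, x* moves by d = (-0.3333, 0.3333).
The basis stays optimal until solvent A reaches 0; allowable decrease = 96 kWh.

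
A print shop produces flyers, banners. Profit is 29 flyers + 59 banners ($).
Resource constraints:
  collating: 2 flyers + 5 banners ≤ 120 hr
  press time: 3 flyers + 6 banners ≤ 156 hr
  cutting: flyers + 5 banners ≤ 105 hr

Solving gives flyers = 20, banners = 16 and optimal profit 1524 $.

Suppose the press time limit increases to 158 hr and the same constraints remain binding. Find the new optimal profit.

Binding: collating and press time. Non-binding: cutting (5 unused).
Since cutting is not tight, its dual is 0.
Dual feasibility on the basic columns requires 2·y_collating + 3·y_press time = 29, 5·y_collating + 6·y_press time = 59.
Solving: y_collating = 1, y_press time = 9.
Δz = y_press time·Δb = 9 × (2) = 18, so new z* = 1524 + 18 = 1542.

1542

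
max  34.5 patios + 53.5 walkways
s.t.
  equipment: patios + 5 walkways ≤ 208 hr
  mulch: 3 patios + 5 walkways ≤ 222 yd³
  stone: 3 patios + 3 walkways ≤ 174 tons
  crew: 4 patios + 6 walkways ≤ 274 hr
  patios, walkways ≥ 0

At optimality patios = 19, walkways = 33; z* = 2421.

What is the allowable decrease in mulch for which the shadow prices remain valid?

Binding constraints: mulch, crew. The basis is B = [[3,5],[4,6]] with det -2.
Per unit decrease in mulch, x* moves by d = (3, -2).
The basis stays optimal until stone becomes binding; allowable decrease = 6 yd³.

6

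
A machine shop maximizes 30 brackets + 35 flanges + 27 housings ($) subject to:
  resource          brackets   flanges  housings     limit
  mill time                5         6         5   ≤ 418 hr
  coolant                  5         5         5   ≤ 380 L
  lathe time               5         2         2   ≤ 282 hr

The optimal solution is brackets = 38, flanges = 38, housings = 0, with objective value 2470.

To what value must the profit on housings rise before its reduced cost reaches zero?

30

At the optimum: mill time uses 418 of 418 (binding); coolant uses 380 of 380 (binding); lathe time uses 266 of 282 (slack = 16).
Since lathe time is not tight, its dual is 0.
Dual feasibility on the basic columns requires 5·y_mill time + 5·y_coolant = 30, 6·y_mill time + 5·y_coolant = 35.
This yields shadow prices y_mill time = 5, y_coolant = 1.
housings enters the basis when its profit ≥ yᵀa₃ = 5·5 + 1·5 = 30.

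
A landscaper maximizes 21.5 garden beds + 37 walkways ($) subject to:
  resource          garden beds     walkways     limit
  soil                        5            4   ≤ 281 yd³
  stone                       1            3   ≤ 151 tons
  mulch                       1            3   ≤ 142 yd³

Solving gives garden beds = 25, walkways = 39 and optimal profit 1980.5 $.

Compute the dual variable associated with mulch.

9

Check each constraint at x*: soil 281/281 (tight); stone 142/151 (slack 9); mulch 142/142 (tight).
Slack constraints have shadow price 0 (complementary slackness).
The binding rows give the dual system: 5·y_soil + 1·y_mulch = 21.5 and 4·y_soil + 3·y_mulch = 37.
This yields shadow prices y_soil = 2.5, y_mulch = 9.
Shadow price of mulch = 9.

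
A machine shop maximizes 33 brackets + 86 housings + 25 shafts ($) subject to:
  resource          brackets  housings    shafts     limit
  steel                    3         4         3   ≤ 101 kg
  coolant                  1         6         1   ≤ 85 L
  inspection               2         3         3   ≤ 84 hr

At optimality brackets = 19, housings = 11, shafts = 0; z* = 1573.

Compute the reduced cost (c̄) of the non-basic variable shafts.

-8

Binding: steel and coolant. Non-binding: inspection (13 unused).
By complementary slackness, y = 0 for the non-binding constraint.
Dual feasibility on the basic columns requires 3·y_steel + 1·y_coolant = 33, 4·y_steel + 6·y_coolant = 86.
This yields shadow prices y_steel = 8, y_coolant = 9.
Reduced cost of shafts: c₃ − yᵀa₃ = 25 − (8·3 + 9·1) = 25 − 33 = -8.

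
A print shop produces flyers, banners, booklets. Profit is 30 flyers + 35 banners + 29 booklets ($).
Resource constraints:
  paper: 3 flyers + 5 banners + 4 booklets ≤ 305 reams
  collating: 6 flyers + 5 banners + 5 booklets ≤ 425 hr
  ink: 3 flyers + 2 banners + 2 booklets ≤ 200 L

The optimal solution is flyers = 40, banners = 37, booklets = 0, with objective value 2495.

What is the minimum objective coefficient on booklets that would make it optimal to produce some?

31

Binding: paper and collating. Non-binding: ink (6 unused).
Since ink is not tight, its dual is 0.
Dual feasibility on the basic columns requires 3·y_paper + 6·y_collating = 30, 5·y_paper + 5·y_collating = 35.
Solving: y_paper = 4, y_collating = 3.
booklets enters the basis when its profit ≥ yᵀa₃ = 4·4 + 3·5 = 31.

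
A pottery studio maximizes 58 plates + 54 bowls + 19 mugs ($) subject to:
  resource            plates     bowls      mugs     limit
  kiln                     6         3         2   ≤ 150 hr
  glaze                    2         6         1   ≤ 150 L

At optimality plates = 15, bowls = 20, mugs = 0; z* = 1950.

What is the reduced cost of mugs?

-2

Check each constraint at x*: kiln 150/150 (tight); glaze 150/150 (tight).
Dual feasibility on the basic columns requires 6·y_kiln + 2·y_glaze = 58, 3·y_kiln + 6·y_glaze = 54.
Solving: y_kiln = 8, y_glaze = 5.
Reduced cost of mugs: c₃ − yᵀa₃ = 19 − (8·2 + 5·1) = 19 − 21 = -2.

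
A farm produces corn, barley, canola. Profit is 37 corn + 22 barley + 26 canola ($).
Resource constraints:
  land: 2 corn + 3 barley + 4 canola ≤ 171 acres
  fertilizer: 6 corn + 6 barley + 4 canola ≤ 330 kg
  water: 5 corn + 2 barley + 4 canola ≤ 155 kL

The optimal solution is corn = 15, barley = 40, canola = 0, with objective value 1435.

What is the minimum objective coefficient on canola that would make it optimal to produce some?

28

Check each constraint at x*: land 150/171 (slack 21); fertilizer 330/330 (tight); water 155/155 (tight).
Since land is not tight, its dual is 0.
From A_Bᵀ y = c: 6·y_fertilizer + 5·y_water = 37; 6·y_fertilizer + 2·y_water = 22.
Solving: y_fertilizer = 2, y_water = 5.
canola enters the basis when its profit ≥ yᵀa₃ = 2·4 + 5·4 = 28.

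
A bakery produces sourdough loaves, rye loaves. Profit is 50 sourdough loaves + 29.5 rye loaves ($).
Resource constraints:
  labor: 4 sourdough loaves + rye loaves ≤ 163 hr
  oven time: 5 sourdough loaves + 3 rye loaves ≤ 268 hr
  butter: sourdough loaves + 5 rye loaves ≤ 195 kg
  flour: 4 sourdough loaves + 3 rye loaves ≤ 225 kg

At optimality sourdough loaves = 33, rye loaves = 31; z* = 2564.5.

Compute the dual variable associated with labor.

4

At the optimum: labor uses 163 of 163 (binding); oven time uses 258 of 268 (slack = 10); butter uses 188 of 195 (slack = 7); flour uses 225 of 225 (binding).
Slack constraints have shadow price 0 (complementary slackness).
From A_Bᵀ y = c: 4·y_labor + 4·y_flour = 50; 1·y_labor + 3·y_flour = 29.5.
Solving: y_labor = 4, y_flour = 8.5.
Shadow price of labor = 4.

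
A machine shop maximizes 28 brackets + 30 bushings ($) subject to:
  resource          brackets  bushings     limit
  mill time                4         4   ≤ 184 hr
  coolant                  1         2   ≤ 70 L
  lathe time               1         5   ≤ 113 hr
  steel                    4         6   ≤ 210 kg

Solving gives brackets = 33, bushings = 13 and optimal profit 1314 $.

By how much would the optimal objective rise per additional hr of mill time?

6

Binding: mill time and steel. Non-binding: coolant (11 unused), lathe time (15 unused).
By complementary slackness, y = 0 for the non-binding constraints.
From A_Bᵀ y = c: 4·y_mill time + 4·y_steel = 28; 4·y_mill time + 6·y_steel = 30.
This yields shadow prices y_mill time = 6, y_steel = 1.
Shadow price of mill time = 6.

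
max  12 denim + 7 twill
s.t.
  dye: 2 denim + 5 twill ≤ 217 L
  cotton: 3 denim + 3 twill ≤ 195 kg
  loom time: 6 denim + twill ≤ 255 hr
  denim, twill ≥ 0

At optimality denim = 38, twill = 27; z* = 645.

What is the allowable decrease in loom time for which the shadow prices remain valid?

Binding constraints: cotton, loom time. The basis is B = [[3,3],[6,1]] with det -15.
Per unit decrease in loom time, x* moves by d = (-0.2, 0.2).
The basis stays optimal until dye becomes binding; allowable decrease = 10 hr.

10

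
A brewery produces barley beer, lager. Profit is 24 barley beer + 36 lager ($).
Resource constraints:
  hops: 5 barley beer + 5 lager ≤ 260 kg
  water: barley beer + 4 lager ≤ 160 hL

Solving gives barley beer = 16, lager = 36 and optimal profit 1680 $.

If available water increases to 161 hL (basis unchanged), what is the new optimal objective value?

1684

At the optimum: hops uses 260 of 260 (binding); water uses 160 of 160 (binding).
The binding rows give the dual system: 5·y_hops + 1·y_water = 24 and 5·y_hops + 4·y_water = 36.
Solving: y_hops = 4, y_water = 4.
Δz = y_water·Δb = 4 × (1) = 4, so new z* = 1680 + 4 = 1684.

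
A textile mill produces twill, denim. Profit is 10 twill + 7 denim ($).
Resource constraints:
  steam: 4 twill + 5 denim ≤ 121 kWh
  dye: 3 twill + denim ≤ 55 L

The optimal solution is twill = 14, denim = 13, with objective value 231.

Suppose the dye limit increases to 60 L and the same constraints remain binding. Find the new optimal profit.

241

Check each constraint at x*: steam 121/121 (tight); dye 55/55 (tight).
Dual feasibility on the basic columns requires 4·y_steam + 3·y_dye = 10, 5·y_steam + 1·y_dye = 7.
Solving: y_steam = 1, y_dye = 2.
Δz = y_dye·Δb = 2 × (5) = 10, so new z* = 231 + 10 = 241.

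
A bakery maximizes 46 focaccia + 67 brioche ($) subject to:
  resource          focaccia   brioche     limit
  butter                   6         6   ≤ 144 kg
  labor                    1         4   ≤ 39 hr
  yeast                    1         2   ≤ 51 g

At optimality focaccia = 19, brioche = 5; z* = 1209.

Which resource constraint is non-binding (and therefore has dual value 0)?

butter: 144/144 (binding)
labor: 39/39 (binding)
yeast: 29/51 (slack 22)
By complementary slackness, a constraint with positive slack has shadow price 0 → yeast.

yeast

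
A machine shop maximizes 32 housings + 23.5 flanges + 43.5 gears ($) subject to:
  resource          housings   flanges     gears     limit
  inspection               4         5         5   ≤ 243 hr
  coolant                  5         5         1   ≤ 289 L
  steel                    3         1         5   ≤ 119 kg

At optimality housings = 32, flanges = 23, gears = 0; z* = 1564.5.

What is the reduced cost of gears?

-4

Check each constraint at x*: inspection 243/243 (tight); coolant 275/289 (slack 14); steel 119/119 (tight).
Since coolant is not tight, its dual is 0.
Dual feasibility on the basic columns requires 4·y_inspection + 3·y_steel = 32, 5·y_inspection + 1·y_steel = 23.5.
Solving: y_inspection = 3.5, y_steel = 6.
Reduced cost of gears: c₃ − yᵀa₃ = 43.5 − (3.5·5 + 6·5) = 43.5 − 47.5 = -4.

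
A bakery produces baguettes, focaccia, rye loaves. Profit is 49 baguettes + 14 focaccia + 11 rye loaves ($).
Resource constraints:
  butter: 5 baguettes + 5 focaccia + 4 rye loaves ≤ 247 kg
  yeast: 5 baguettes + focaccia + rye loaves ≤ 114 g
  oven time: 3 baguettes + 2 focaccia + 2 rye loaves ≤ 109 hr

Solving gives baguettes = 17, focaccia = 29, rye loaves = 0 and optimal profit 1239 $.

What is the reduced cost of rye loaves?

Check each constraint at x*: butter 230/247 (slack 17); yeast 114/114 (tight); oven time 109/109 (tight).
Slack constraints have shadow price 0 (complementary slackness).
The binding rows give the dual system: 5·y_yeast + 3·y_oven time = 49 and 1·y_yeast + 2·y_oven time = 14.
→ y_yeast = 8 and y_oven time = 3.
Reduced cost of rye loaves: c₃ − yᵀa₃ = 11 − (8·1 + 3·2) = 11 − 14 = -3.

-3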